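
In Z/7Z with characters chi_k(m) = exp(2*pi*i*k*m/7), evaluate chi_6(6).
chi_6(6) = zeta_7^36 = exp(2*I*pi/7)

Details: chi_6(6) = zeta_7^(6*6) = zeta_7^36. Since zeta_7^7 = 1, this equals zeta_7^1 = exp(2*pi*i*1/7) = exp(2*I*pi/7).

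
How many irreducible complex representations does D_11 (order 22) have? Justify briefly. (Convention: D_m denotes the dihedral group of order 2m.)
7

Derivation: The number of irreducible complex representations of a finite group equals its number of conjugacy classes. D_11 has 7 conjugacy classes ((n+3)/2 for n odd), so D_11 (order 22) has exactly 7 irreducible complex representations.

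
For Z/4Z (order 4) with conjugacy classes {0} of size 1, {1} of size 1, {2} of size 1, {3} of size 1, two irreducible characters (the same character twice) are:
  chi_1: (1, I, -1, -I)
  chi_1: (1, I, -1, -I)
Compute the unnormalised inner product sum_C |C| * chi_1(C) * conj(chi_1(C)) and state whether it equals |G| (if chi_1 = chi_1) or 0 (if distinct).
Sum = 4 = |G| = 4; so <chi_1, chi_1> = 1 (norm-1 confirms irreducibility).

Working: Compute term by term over conjugacy classes (|C| * chi_1(C) * conj(chi_1(C))):
  1*(1)*conj(1) + 1*(I)*conj(I) + 1*(-1)*conj(-1) + 1*(-I)*conj(-I)
  = (1) + (1) + (1) + (1)
  = 4.
(Exp terms are combined using exp(i*s)*conj(exp(i*t)) = exp(i*(s-t)), and sums of them are collapsed using the identity that for every m > 1 the m distinct m-th roots of unity sum to 0, e.g. 1 + exp(2*I*pi/3) + exp(-2*I*pi/3) = 0.)
Dividing by |G| = 4 gives 4/4 = 1, matching the row-orthogonality relation <chi_1, chi_1> = [chi_1 = chi_1].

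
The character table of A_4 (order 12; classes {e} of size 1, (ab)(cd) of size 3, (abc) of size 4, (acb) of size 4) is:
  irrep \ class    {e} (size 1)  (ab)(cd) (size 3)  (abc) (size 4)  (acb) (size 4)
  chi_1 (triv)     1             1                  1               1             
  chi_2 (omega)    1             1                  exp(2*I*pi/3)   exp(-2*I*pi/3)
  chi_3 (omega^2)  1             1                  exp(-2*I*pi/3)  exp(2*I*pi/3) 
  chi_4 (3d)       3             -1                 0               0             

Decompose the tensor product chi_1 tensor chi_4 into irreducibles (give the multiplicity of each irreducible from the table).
chi_1 tensor chi_4 = chi_4 (all other irreducibles have multiplicity 0).

Argument: The character of a tensor product is the pointwise product (chi_1 * chi_4)(C) = chi_1(C) * chi_4(C):
  {e}: (1)*(3), (ab)(cd): (1)*(-1), (abc): (1)*(0), (acb): (1)*(0)
so (chi_1 * chi_4) takes values
  {e} -> 3, (ab)(cd) -> -1, (abc) -> 0, (acb) -> 0.
Now take the inner product of this character with each irreducible chi from the table, <chi_1*chi_4, chi> = (1/12) sum_C |C| (chi_1*chi_4)(C) conj(chi(C)):
  <chi_1*chi_4, chi_1> = (1/12)[1*(3)*conj(1) + 3*(-1)*conj(1) + 4*(0)*conj(1) + 4*(0)*conj(1)]
      = (1/12)[(3) + (-3) + (0) + (0)] = 0/12 = 0
  <chi_1*chi_4, chi_2> = (1/12)[1*(3)*conj(1) + 3*(-1)*conj(1) + 4*(0)*conj(exp(2*I*pi/3)) + 4*(0)*conj(exp(-2*I*pi/3))]
      = (1/12)[(3) + (-3) + (0) + (0)] = 0/12 = 0
  <chi_1*chi_4, chi_3> = (1/12)[1*(3)*conj(1) + 3*(-1)*conj(1) + 4*(0)*conj(exp(-2*I*pi/3)) + 4*(0)*conj(exp(2*I*pi/3))]
      = (1/12)[(3) + (-3) + (0) + (0)] = 0/12 = 0
  <chi_1*chi_4, chi_4> = (1/12)[1*(3)*conj(3) + 3*(-1)*conj(-1) + 4*(0)*conj(0) + 4*(0)*conj(0)]
      = (1/12)[(9) + (3) + (0) + (0)] = 12/12 = 1
(Exp terms are combined using exp(i*s)*conj(exp(i*t)) = exp(i*(s-t)), and sums of them are collapsed using the identity that for every m > 1 the m distinct m-th roots of unity sum to 0, e.g. 1 + exp(2*I*pi/3) + exp(-2*I*pi/3) = 0.)
Hence the multiplicities are chi_4: 1. Dimension check: dim(chi_1)*dim(chi_4) = 1*3 = 3 and sum (mult * dim) = 1*3 = 3.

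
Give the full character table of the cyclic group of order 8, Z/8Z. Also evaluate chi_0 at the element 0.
Character table of Z/8Z (irreps indexed chi_0,...,chi_7 with chi_k(m) = zeta_8^(k*m), zeta_8 = exp(2*pi*i/8)):
  irrep \ class  {0} (size 1)  {1} (size 1)    {2} (size 1)  {3} (size 1)    {4} (size 1)  {5} (size 1)    {6} (size 1)  {7} (size 1)  
  chi_0          1             1               1             1               1             1               1             1             
  chi_1          1             exp(I*pi/4)     I             exp(3*I*pi/4)   -1            exp(-3*I*pi/4)  -I            exp(-I*pi/4)  
  chi_2          1             I               -1            -I              1             I               -1            -I            
  chi_3          1             exp(3*I*pi/4)   -I            exp(I*pi/4)     -1            exp(-I*pi/4)    I             exp(-3*I*pi/4)
  chi_4          1             -1              1             -1              1             -1              1             -1            
  chi_5          1             exp(-3*I*pi/4)  I             exp(-I*pi/4)    -1            exp(I*pi/4)     -I            exp(3*I*pi/4) 
  chi_6          1             -I              -1            I               1             -I              -1            I             
  chi_7          1             exp(-I*pi/4)    -I            exp(-3*I*pi/4)  -1            exp(3*I*pi/4)   I             exp(I*pi/4)   

Spot check: chi_0(0) = zeta_8^(0*0) = zeta_8^0 = 1.

Details: Z/8Z is abelian, so all 8 irreducible complex representations are 1-dimensional. They are given by chi_k(m) = zeta_8^(k*m) for k = 0,...,7. Row orthogonality: sum_m chi_k(m) conj(chi_l(m)) = 8 * [k = l].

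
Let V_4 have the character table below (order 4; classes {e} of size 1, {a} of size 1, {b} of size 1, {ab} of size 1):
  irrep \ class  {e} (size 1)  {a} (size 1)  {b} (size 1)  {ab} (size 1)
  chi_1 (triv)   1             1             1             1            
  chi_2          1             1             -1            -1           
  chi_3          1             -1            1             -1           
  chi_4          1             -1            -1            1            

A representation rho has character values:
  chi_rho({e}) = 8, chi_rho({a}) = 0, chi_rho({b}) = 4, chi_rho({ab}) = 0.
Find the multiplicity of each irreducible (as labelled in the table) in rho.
Multiplicities: chi_1: 3, chi_2: 1, chi_3: 3, chi_4: 1.

Solution. Use <chi_rho, chi> = (1/|G|) sum_C |C| * chi_rho(C) * conj(chi(C)) with |G| = 4 for each irreducible chi in the table:
  <chi_rho, chi_1> = (1/4)[1*(8)*conj(1) + 1*(0)*conj(1) + 1*(4)*conj(1) + 1*(0)*conj(1)]
      = (1/4)[(8) + (0) + (4) + (0)] = 12/4 = 3
  <chi_rho, chi_2> = (1/4)[1*(8)*conj(1) + 1*(0)*conj(1) + 1*(4)*conj(-1) + 1*(0)*conj(-1)]
      = (1/4)[(8) + (0) + (-4) + (0)] = 4/4 = 1
  <chi_rho, chi_3> = (1/4)[1*(8)*conj(1) + 1*(0)*conj(-1) + 1*(4)*conj(1) + 1*(0)*conj(-1)]
      = (1/4)[(8) + (0) + (4) + (0)] = 12/4 = 3
  <chi_rho, chi_4> = (1/4)[1*(8)*conj(1) + 1*(0)*conj(-1) + 1*(4)*conj(-1) + 1*(0)*conj(1)]
      = (1/4)[(8) + (0) + (-4) + (0)] = 4/4 = 1
Dimension check: dim(rho) = sum (mult * dim) = 3*1 + 1*1 + 3*1 + 1*1 = 8 = chi_rho(e) = 8.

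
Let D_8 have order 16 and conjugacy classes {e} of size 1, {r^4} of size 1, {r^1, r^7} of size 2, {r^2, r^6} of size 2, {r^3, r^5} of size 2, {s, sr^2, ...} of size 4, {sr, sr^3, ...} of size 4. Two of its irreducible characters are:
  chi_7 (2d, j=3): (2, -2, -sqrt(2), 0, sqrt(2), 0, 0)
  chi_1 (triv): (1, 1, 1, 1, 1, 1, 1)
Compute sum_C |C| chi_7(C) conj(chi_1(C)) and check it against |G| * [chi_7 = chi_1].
Sum = 0; so <chi_7, chi_1> = 0 (distinct irreducibles are orthogonal).

Argument: Compute term by term over conjugacy classes (|C| * chi_7(C) * conj(chi_1(C))):
  1*(2)*conj(1) + 1*(-2)*conj(1) + 2*(-sqrt(2))*conj(1) + 2*(0)*conj(1) + 2*(sqrt(2))*conj(1) + 4*(0)*conj(1) + 4*(0)*conj(1)
  = (2) + (-2) + (-2*sqrt(2)) + (0) + (2*sqrt(2)) + (0) + (0)
  = 0.
Dividing by |G| = 16 gives 0/16 = 0, matching the row-orthogonality relation <chi_7, chi_1> = [chi_7 = chi_1].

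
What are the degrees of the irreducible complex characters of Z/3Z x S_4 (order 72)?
Dimensions: 1, 1, 1, 1, 1, 1, 2, 2, 2, 3, 3, 3, 3, 3, 3

Reasoning: There are 15 irreducibles (= number of conjugacy classes). Their dimensions d_i satisfy sum d_i^2 = |G| = 72: 1 + 1 + 1 + 1 + 1 + 1 + 4 + 4 + 4 + 9 + 9 + 9 + 9 + 9 + 9 = 72. (For the product with Z/3Z: each of the 3 1-dim characters of Z/3Z tensors with each irrep of S_4, giving 3 copies of each S_4-dimension.)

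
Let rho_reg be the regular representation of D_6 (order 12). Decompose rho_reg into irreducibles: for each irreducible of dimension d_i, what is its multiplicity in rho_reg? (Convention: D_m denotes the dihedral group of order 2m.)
Each irreducible V_i of dimension d_i appears with multiplicity d_i, i.e. rho_reg = (direct sum over all irreducibles V_i) d_i V_i. The irreducible dimensions for D_6 are 1, 1, 1, 1, 2, 2: 4 irreducibles of dimension 1, each with multiplicity 1; 2 irreducibles of dimension 2, each with multiplicity 2. Total dimension 4*1*1 + 2*2*2 = 12 = |G|.

Explanation: General theorem: in the regular representation of a finite group G, each irreducible appears with multiplicity equal to its dimension. Check: dim(rho_reg) = sum d_i^2 = 1 + 1 + 1 + 1 + 4 + 4 = 12 = |G|.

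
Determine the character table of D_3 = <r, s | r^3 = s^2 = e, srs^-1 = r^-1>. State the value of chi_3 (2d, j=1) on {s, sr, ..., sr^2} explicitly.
Conjugacy classes: {e} of size 1, {r^1, r^2} of size 2, {s, sr, ..., sr^2} of size 3.
Character table:
  irrep \ class              {e} (size 1)  {r^1, r^2} (size 2)  {s, sr, ..., sr^2} (size 3)
  chi_1 (triv)               1             1                    1                          
  chi_2 (sign: r->1, s->-1)  1             1                    -1                         
  chi_3 (2d, j=1)            2             -1                   0                          

Spot check: chi_3 (2d, j=1) on {s, sr, ..., sr^2} = 0.

Reasoning: D_3 has order 2*3 = 6 with 3 conjugacy classes, hence 3 irreducibles. Sum of squared dims 1 + 1 + 4 = 6 = |G|. Linear characters come from the abelianisation; the 2-dimensional irreps have character r^k -> 2*cos(2*pi*j*k/3), reflections -> 0.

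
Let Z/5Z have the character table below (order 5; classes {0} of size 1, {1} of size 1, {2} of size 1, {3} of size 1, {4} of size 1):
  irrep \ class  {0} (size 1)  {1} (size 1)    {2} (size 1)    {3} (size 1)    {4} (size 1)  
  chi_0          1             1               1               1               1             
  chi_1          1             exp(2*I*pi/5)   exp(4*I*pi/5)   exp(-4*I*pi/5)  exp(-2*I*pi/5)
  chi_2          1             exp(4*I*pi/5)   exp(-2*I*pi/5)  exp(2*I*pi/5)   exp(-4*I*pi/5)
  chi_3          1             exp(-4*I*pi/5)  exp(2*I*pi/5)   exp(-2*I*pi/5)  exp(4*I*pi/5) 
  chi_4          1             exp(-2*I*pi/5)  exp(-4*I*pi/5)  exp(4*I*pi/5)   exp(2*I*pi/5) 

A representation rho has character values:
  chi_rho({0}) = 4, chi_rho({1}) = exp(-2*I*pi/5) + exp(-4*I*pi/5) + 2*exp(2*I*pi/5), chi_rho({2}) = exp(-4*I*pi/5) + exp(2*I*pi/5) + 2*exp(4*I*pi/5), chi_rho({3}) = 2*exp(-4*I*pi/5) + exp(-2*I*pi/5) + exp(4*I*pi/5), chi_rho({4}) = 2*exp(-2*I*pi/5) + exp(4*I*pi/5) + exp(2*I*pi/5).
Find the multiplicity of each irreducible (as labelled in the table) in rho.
Multiplicities: chi_0: 0, chi_1: 2, chi_2: 0, chi_3: 1, chi_4: 1.

Reasoning: Use <chi_rho, chi> = (1/|G|) sum_C |C| * chi_rho(C) * conj(chi(C)) with |G| = 5 for each irreducible chi in the table:
  <chi_rho, chi_0> = (1/5)[1*(4)*conj(1) + 1*(exp(-2*I*pi/5) + exp(-4*I*pi/5) + 2*exp(2*I*pi/5))*conj(1) + 1*(exp(-4*I*pi/5) + exp(2*I*pi/5) + 2*exp(4*I*pi/5))*conj(1) + 1*(2*exp(-4*I*pi/5) + exp(-2*I*pi/5) + exp(4*I*pi/5))*conj(1) + 1*(2*exp(-2*I*pi/5) + exp(4*I*pi/5) + exp(2*I*pi/5))*conj(1)]
      = (1/5)[(4) + (exp(-2*I*pi/5) + exp(-4*I*pi/5) + 2*exp(2*I*pi/5)) + (exp(-4*I*pi/5) + exp(2*I*pi/5) + 2*exp(4*I*pi/5)) + (2*exp(-4*I*pi/5) + exp(-2*I*pi/5) + exp(4*I*pi/5)) + (2*exp(-2*I*pi/5) + exp(4*I*pi/5) + exp(2*I*pi/5))] = 0/5 = 0
  <chi_rho, chi_1> = (1/5)[1*(4)*conj(1) + 1*(exp(-2*I*pi/5) + exp(-4*I*pi/5) + 2*exp(2*I*pi/5))*conj(exp(2*I*pi/5)) + 1*(exp(-4*I*pi/5) + exp(2*I*pi/5) + 2*exp(4*I*pi/5))*conj(exp(4*I*pi/5)) + 1*(2*exp(-4*I*pi/5) + exp(-2*I*pi/5) + exp(4*I*pi/5))*conj(exp(-4*I*pi/5)) + 1*(2*exp(-2*I*pi/5) + exp(4*I*pi/5) + exp(2*I*pi/5))*conj(exp(-2*I*pi/5))]
      = (1/5)[(4) + (2 + exp(-4*I*pi/5) + exp(4*I*pi/5)) + (2 + exp(-2*I*pi/5) + exp(2*I*pi/5)) + (2 + exp(-2*I*pi/5) + exp(2*I*pi/5)) + (2 + exp(-4*I*pi/5) + exp(4*I*pi/5))] = 10/5 = 2
  <chi_rho, chi_2> = (1/5)[1*(4)*conj(1) + 1*(exp(-2*I*pi/5) + exp(-4*I*pi/5) + 2*exp(2*I*pi/5))*conj(exp(4*I*pi/5)) + 1*(exp(-4*I*pi/5) + exp(2*I*pi/5) + 2*exp(4*I*pi/5))*conj(exp(-2*I*pi/5)) + 1*(2*exp(-4*I*pi/5) + exp(-2*I*pi/5) + exp(4*I*pi/5))*conj(exp(2*I*pi/5)) + 1*(2*exp(-2*I*pi/5) + exp(4*I*pi/5) + exp(2*I*pi/5))*conj(exp(-4*I*pi/5))]
      = (1/5)[(4) + (2*exp(-2*I*pi/5) + exp(4*I*pi/5) + exp(2*I*pi/5)) + (2*exp(-4*I*pi/5) + exp(-2*I*pi/5) + exp(4*I*pi/5)) + (exp(-4*I*pi/5) + exp(2*I*pi/5) + 2*exp(4*I*pi/5)) + (exp(-2*I*pi/5) + exp(-4*I*pi/5) + 2*exp(2*I*pi/5))] = 0/5 = 0
  <chi_rho, chi_3> = (1/5)[1*(4)*conj(1) + 1*(exp(-2*I*pi/5) + exp(-4*I*pi/5) + 2*exp(2*I*pi/5))*conj(exp(-4*I*pi/5)) + 1*(exp(-4*I*pi/5) + exp(2*I*pi/5) + 2*exp(4*I*pi/5))*conj(exp(2*I*pi/5)) + 1*(2*exp(-4*I*pi/5) + exp(-2*I*pi/5) + exp(4*I*pi/5))*conj(exp(-2*I*pi/5)) + 1*(2*exp(-2*I*pi/5) + exp(4*I*pi/5) + exp(2*I*pi/5))*conj(exp(4*I*pi/5))]
      = (1/5)[(4) + (1 + 2*exp(-4*I*pi/5) + exp(2*I*pi/5)) + (1 + exp(4*I*pi/5) + 2*exp(2*I*pi/5)) + (1 + 2*exp(-2*I*pi/5) + exp(-4*I*pi/5)) + (1 + exp(-2*I*pi/5) + 2*exp(4*I*pi/5))] = 5/5 = 1
  <chi_rho, chi_4> = (1/5)[1*(4)*conj(1) + 1*(exp(-2*I*pi/5) + exp(-4*I*pi/5) + 2*exp(2*I*pi/5))*conj(exp(-2*I*pi/5)) + 1*(exp(-4*I*pi/5) + exp(2*I*pi/5) + 2*exp(4*I*pi/5))*conj(exp(-4*I*pi/5)) + 1*(2*exp(-4*I*pi/5) + exp(-2*I*pi/5) + exp(4*I*pi/5))*conj(exp(4*I*pi/5)) + 1*(2*exp(-2*I*pi/5) + exp(4*I*pi/5) + exp(2*I*pi/5))*conj(exp(2*I*pi/5))]
      = (1/5)[(4) + (1 + exp(-2*I*pi/5) + 2*exp(4*I*pi/5)) + (1 + 2*exp(-2*I*pi/5) + exp(-4*I*pi/5)) + (1 + exp(4*I*pi/5) + 2*exp(2*I*pi/5)) + (1 + 2*exp(-4*I*pi/5) + exp(2*I*pi/5))] = 5/5 = 1
(Exp terms are combined using exp(i*s)*conj(exp(i*t)) = exp(i*(s-t)), and sums of them are collapsed using the identity that for every m > 1 the m distinct m-th roots of unity sum to 0, e.g. 1 + exp(2*I*pi/3) + exp(-2*I*pi/3) = 0.)
Dimension check: dim(rho) = sum (mult * dim) = 0*1 + 2*1 + 0*1 + 1*1 + 1*1 = 4 = chi_rho(e) = 4.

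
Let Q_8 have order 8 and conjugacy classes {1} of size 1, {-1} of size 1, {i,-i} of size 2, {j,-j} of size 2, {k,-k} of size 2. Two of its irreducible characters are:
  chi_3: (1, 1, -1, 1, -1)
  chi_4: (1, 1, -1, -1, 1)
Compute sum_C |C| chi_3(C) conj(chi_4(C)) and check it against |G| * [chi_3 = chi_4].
Sum = 0; so <chi_3, chi_4> = 0 (distinct irreducibles are orthogonal).

Compute term by term over conjugacy classes (|C| * chi_3(C) * conj(chi_4(C))):
  1*(1)*conj(1) + 1*(1)*conj(1) + 2*(-1)*conj(-1) + 2*(1)*conj(-1) + 2*(-1)*conj(1)
  = (1) + (1) + (2) + (-2) + (-2)
  = 0.
Dividing by |G| = 8 gives 0/8 = 0, matching the row-orthogonality relation <chi_3, chi_4> = [chi_3 = chi_4].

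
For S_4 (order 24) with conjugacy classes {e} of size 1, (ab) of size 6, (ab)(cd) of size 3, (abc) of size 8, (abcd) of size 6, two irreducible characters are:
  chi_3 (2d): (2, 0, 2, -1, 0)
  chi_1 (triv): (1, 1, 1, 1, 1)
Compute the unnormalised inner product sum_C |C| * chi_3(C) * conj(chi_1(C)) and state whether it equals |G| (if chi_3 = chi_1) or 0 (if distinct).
Sum = 0; so <chi_3, chi_1> = 0 (distinct irreducibles are orthogonal).

Compute term by term over conjugacy classes (|C| * chi_3(C) * conj(chi_1(C))):
  1*(2)*conj(1) + 6*(0)*conj(1) + 3*(2)*conj(1) + 8*(-1)*conj(1) + 6*(0)*conj(1)
  = (2) + (0) + (6) + (-8) + (0)
  = 0.
Dividing by |G| = 24 gives 0/24 = 0, matching the row-orthogonality relation <chi_3, chi_1> = [chi_3 = chi_1].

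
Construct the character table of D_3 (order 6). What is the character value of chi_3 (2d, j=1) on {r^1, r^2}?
Conjugacy classes: {e} of size 1, {r^1, r^2} of size 2, {s, sr, ..., sr^2} of size 3.
Character table:
  irrep \ class              {e} (size 1)  {r^1, r^2} (size 2)  {s, sr, ..., sr^2} (size 3)
  chi_1 (triv)               1             1                    1                          
  chi_2 (sign: r->1, s->-1)  1             1                    -1                         
  chi_3 (2d, j=1)            2             -1                   0                          

Spot check: chi_3 (2d, j=1) on {r^1, r^2} = -1.

Why: D_3 has order 2*3 = 6 with 3 conjugacy classes, hence 3 irreducibles. Sum of squared dims 1 + 1 + 4 = 6 = |G|. Linear characters come from the abelianisation; the 2-dimensional irreps have character r^k -> 2*cos(2*pi*j*k/3), reflections -> 0.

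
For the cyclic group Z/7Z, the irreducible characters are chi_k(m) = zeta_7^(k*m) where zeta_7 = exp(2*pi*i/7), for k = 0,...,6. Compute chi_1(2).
chi_1(2) = zeta_7^2 = exp(4*I*pi/7)

Why: chi_1(2) = zeta_7^(1*2) = zeta_7^2. Since zeta_7^7 = 1, this equals zeta_7^2 = exp(2*pi*i*2/7) = exp(4*I*pi/7).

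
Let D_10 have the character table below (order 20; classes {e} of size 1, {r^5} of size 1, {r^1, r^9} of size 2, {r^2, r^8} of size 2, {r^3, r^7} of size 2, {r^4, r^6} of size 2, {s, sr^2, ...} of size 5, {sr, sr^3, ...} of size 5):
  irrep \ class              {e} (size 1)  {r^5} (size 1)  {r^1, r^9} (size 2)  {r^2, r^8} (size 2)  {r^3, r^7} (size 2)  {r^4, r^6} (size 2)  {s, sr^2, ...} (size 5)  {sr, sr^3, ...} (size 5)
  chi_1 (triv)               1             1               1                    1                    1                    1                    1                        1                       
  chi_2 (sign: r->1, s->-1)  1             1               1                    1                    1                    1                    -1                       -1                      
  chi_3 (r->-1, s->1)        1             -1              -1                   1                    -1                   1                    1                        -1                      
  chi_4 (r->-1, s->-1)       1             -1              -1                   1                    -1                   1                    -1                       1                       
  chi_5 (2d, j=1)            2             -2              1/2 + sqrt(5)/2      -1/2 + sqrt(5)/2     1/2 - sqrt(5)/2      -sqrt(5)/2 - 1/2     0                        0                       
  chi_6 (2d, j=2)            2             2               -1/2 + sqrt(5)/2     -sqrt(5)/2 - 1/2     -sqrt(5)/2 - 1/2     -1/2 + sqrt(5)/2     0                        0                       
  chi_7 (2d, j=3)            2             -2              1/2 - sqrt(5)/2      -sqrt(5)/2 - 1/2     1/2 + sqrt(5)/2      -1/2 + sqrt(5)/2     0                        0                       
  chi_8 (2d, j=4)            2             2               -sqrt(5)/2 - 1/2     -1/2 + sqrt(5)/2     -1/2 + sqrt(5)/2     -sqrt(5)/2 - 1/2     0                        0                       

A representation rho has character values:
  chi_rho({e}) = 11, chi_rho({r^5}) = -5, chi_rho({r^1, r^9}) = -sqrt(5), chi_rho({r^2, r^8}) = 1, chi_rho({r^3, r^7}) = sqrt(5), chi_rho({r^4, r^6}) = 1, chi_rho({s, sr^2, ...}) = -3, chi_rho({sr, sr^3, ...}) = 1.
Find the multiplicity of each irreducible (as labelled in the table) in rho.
Multiplicities: chi_1: 0, chi_2: 1, chi_3: 0, chi_4: 2, chi_5: 1, chi_6: 0, chi_7: 2, chi_8: 1.

Argument: Use <chi_rho, chi> = (1/|G|) sum_C |C| * chi_rho(C) * conj(chi(C)) with |G| = 20 for each irreducible chi in the table:
  <chi_rho, chi_1> = (1/20)[1*(11)*conj(1) + 1*(-5)*conj(1) + 2*(-sqrt(5))*conj(1) + 2*(1)*conj(1) + 2*(sqrt(5))*conj(1) + 2*(1)*conj(1) + 5*(-3)*conj(1) + 5*(1)*conj(1)]
      = (1/20)[(11) + (-5) + (-2*sqrt(5)) + (2) + (2*sqrt(5)) + (2) + (-15) + (5)] = 0/20 = 0
  <chi_rho, chi_2> = (1/20)[1*(11)*conj(1) + 1*(-5)*conj(1) + 2*(-sqrt(5))*conj(1) + 2*(1)*conj(1) + 2*(sqrt(5))*conj(1) + 2*(1)*conj(1) + 5*(-3)*conj(-1) + 5*(1)*conj(-1)]
      = (1/20)[(11) + (-5) + (-2*sqrt(5)) + (2) + (2*sqrt(5)) + (2) + (15) + (-5)] = 20/20 = 1
  <chi_rho, chi_3> = (1/20)[1*(11)*conj(1) + 1*(-5)*conj(-1) + 2*(-sqrt(5))*conj(-1) + 2*(1)*conj(1) + 2*(sqrt(5))*conj(-1) + 2*(1)*conj(1) + 5*(-3)*conj(1) + 5*(1)*conj(-1)]
      = (1/20)[(11) + (5) + (2*sqrt(5)) + (2) + (-2*sqrt(5)) + (2) + (-15) + (-5)] = 0/20 = 0
  <chi_rho, chi_4> = (1/20)[1*(11)*conj(1) + 1*(-5)*conj(-1) + 2*(-sqrt(5))*conj(-1) + 2*(1)*conj(1) + 2*(sqrt(5))*conj(-1) + 2*(1)*conj(1) + 5*(-3)*conj(-1) + 5*(1)*conj(1)]
      = (1/20)[(11) + (5) + (2*sqrt(5)) + (2) + (-2*sqrt(5)) + (2) + (15) + (5)] = 40/20 = 2
  <chi_rho, chi_5> = (1/20)[1*(11)*conj(2) + 1*(-5)*conj(-2) + 2*(-sqrt(5))*conj(1/2 + sqrt(5)/2) + 2*(1)*conj(-1/2 + sqrt(5)/2) + 2*(sqrt(5))*conj(1/2 - sqrt(5)/2) + 2*(1)*conj(-sqrt(5)/2 - 1/2) + 5*(-3)*conj(0) + 5*(1)*conj(0)]
      = (1/20)[(22) + (10) + (-5 - sqrt(5)) + (-1 + sqrt(5)) + (-5 + sqrt(5)) + (-sqrt(5) - 1) + (0) + (0)] = 20/20 = 1
  <chi_rho, chi_6> = (1/20)[1*(11)*conj(2) + 1*(-5)*conj(2) + 2*(-sqrt(5))*conj(-1/2 + sqrt(5)/2) + 2*(1)*conj(-sqrt(5)/2 - 1/2) + 2*(sqrt(5))*conj(-sqrt(5)/2 - 1/2) + 2*(1)*conj(-1/2 + sqrt(5)/2) + 5*(-3)*conj(0) + 5*(1)*conj(0)]
      = (1/20)[(22) + (-10) + (-5 + sqrt(5)) + (-sqrt(5) - 1) + (-5 - sqrt(5)) + (-1 + sqrt(5)) + (0) + (0)] = 0/20 = 0
  <chi_rho, chi_7> = (1/20)[1*(11)*conj(2) + 1*(-5)*conj(-2) + 2*(-sqrt(5))*conj(1/2 - sqrt(5)/2) + 2*(1)*conj(-sqrt(5)/2 - 1/2) + 2*(sqrt(5))*conj(1/2 + sqrt(5)/2) + 2*(1)*conj(-1/2 + sqrt(5)/2) + 5*(-3)*conj(0) + 5*(1)*conj(0)]
      = (1/20)[(22) + (10) + (5 - sqrt(5)) + (-sqrt(5) - 1) + (sqrt(5) + 5) + (-1 + sqrt(5)) + (0) + (0)] = 40/20 = 2
  <chi_rho, chi_8> = (1/20)[1*(11)*conj(2) + 1*(-5)*conj(2) + 2*(-sqrt(5))*conj(-sqrt(5)/2 - 1/2) + 2*(1)*conj(-1/2 + sqrt(5)/2) + 2*(sqrt(5))*conj(-1/2 + sqrt(5)/2) + 2*(1)*conj(-sqrt(5)/2 - 1/2) + 5*(-3)*conj(0) + 5*(1)*conj(0)]
      = (1/20)[(22) + (-10) + (sqrt(5) + 5) + (-1 + sqrt(5)) + (5 - sqrt(5)) + (-sqrt(5) - 1) + (0) + (0)] = 20/20 = 1
Dimension check: dim(rho) = sum (mult * dim) = 0*1 + 1*1 + 0*1 + 2*1 + 1*2 + 0*2 + 2*2 + 1*2 = 11 = chi_rho(e) = 11.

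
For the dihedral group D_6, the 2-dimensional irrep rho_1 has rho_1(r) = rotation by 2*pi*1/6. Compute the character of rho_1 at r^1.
chi_{rho_1}(r^1) = 2*cos(2*pi*1*1/6) = 1

Derivation: rho_1(r^1) is rotation by angle 2*pi*1*1/6, whose trace is 2*cos(2*pi*1*1/6) = 1.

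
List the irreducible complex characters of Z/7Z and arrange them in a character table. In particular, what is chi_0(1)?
Character table of Z/7Z (irreps indexed chi_0,...,chi_6 with chi_k(m) = zeta_7^(k*m), zeta_7 = exp(2*pi*i/7)):
  irrep \ class  {0} (size 1)  {1} (size 1)    {2} (size 1)    {3} (size 1)    {4} (size 1)    {5} (size 1)    {6} (size 1)  
  chi_0          1             1               1               1               1               1               1             
  chi_1          1             exp(2*I*pi/7)   exp(4*I*pi/7)   exp(6*I*pi/7)   exp(-6*I*pi/7)  exp(-4*I*pi/7)  exp(-2*I*pi/7)
  chi_2          1             exp(4*I*pi/7)   exp(-6*I*pi/7)  exp(-2*I*pi/7)  exp(2*I*pi/7)   exp(6*I*pi/7)   exp(-4*I*pi/7)
  chi_3          1             exp(6*I*pi/7)   exp(-2*I*pi/7)  exp(4*I*pi/7)   exp(-4*I*pi/7)  exp(2*I*pi/7)   exp(-6*I*pi/7)
  chi_4          1             exp(-6*I*pi/7)  exp(2*I*pi/7)   exp(-4*I*pi/7)  exp(4*I*pi/7)   exp(-2*I*pi/7)  exp(6*I*pi/7) 
  chi_5          1             exp(-4*I*pi/7)  exp(6*I*pi/7)   exp(2*I*pi/7)   exp(-2*I*pi/7)  exp(-6*I*pi/7)  exp(4*I*pi/7) 
  chi_6          1             exp(-2*I*pi/7)  exp(-4*I*pi/7)  exp(-6*I*pi/7)  exp(6*I*pi/7)   exp(4*I*pi/7)   exp(2*I*pi/7) 

Spot check: chi_0(1) = zeta_7^(0*1) = zeta_7^0 = 1.

Argument: Z/7Z is abelian, so all 7 irreducible complex representations are 1-dimensional. They are given by chi_k(m) = zeta_7^(k*m) for k = 0,...,6. Row orthogonality: sum_m chi_k(m) conj(chi_l(m)) = 7 * [k = l].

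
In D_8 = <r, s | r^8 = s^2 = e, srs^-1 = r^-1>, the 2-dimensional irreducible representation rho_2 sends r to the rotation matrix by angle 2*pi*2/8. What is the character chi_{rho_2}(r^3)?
chi_{rho_2}(r^3) = 2*cos(2*pi*2*3/8) = 0

rho_2(r^3) is rotation by angle 2*pi*2*3/8, whose trace is 2*cos(2*pi*2*3/8) = 0.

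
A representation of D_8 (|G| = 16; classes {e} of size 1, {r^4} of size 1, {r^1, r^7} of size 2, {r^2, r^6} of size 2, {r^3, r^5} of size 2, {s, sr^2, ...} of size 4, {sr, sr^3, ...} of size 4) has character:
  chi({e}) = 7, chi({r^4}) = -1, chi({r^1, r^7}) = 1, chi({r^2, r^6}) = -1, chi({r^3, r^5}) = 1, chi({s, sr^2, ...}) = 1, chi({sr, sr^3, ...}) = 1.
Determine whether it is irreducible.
Not irreducible (reducible): <chi, chi> = 4 > 1.

Proof sketch: <chi, chi> = (1/|G|) sum_C |C| * |chi(C)|^2 = (1/16)[1*|7|^2 + 1*|-1|^2 + 2*|1|^2 + 2*|-1|^2 + 2*|1|^2 + 4*|1|^2 + 4*|1|^2]
  = (1/16)[(49) + (1) + (2) + (2) + (2) + (4) + (4)] = 64/16 = 4.
A character is irreducible iff <chi, chi> = 1, so this representation is reducible.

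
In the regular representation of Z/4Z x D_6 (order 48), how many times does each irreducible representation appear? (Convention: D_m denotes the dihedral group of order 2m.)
Each irreducible V_i of dimension d_i appears with multiplicity d_i, i.e. rho_reg = (direct sum over all irreducibles V_i) d_i V_i. The irreducible dimensions for Z/4Z x D_6 are 1, 1, 1, 1, 1, 1, 1, 1, 1, 1, 1, 1, 1, 1, 1, 1, 2, 2, 2, 2, 2, 2, 2, 2: 16 irreducibles of dimension 1, each with multiplicity 1; 8 irreducibles of dimension 2, each with multiplicity 2. Total dimension 16*1*1 + 8*2*2 = 48 = |G|.

Argument: General theorem: in the regular representation of a finite group G, each irreducible appears with multiplicity equal to its dimension. Check: dim(rho_reg) = sum d_i^2 = 1 + 1 + 1 + 1 + 1 + 1 + 1 + 1 + 1 + 1 + 1 + 1 + 1 + 1 + 1 + 1 + 4 + 4 + 4 + 4 + 4 + 4 + 4 + 4 = 48 = |G|.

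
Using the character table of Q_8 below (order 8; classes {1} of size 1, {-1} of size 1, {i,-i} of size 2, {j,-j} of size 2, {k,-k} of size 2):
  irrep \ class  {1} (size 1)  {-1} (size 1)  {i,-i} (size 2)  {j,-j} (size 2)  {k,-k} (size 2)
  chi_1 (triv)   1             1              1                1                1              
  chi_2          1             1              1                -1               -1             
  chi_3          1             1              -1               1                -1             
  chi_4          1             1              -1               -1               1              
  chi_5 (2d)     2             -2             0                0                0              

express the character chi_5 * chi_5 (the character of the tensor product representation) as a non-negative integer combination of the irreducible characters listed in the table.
chi_5 tensor chi_5 = chi_1 + chi_2 + chi_3 + chi_4 (all other irreducibles have multiplicity 0).

Justification: The character of a tensor product is the pointwise product (chi_5 * chi_5)(C) = chi_5(C) * chi_5(C):
  {1}: (2)*(2), {-1}: (-2)*(-2), {i,-i}: (0)*(0), {j,-j}: (0)*(0), {k,-k}: (0)*(0)
so (chi_5 * chi_5) takes values
  {1} -> 4, {-1} -> 4, {i,-i} -> 0, {j,-j} -> 0, {k,-k} -> 0.
Now take the inner product of this character with each irreducible chi from the table, <chi_5*chi_5, chi> = (1/8) sum_C |C| (chi_5*chi_5)(C) conj(chi(C)):
  <chi_5*chi_5, chi_1> = (1/8)[1*(4)*conj(1) + 1*(4)*conj(1) + 2*(0)*conj(1) + 2*(0)*conj(1) + 2*(0)*conj(1)]
      = (1/8)[(4) + (4) + (0) + (0) + (0)] = 8/8 = 1
  <chi_5*chi_5, chi_2> = (1/8)[1*(4)*conj(1) + 1*(4)*conj(1) + 2*(0)*conj(1) + 2*(0)*conj(-1) + 2*(0)*conj(-1)]
      = (1/8)[(4) + (4) + (0) + (0) + (0)] = 8/8 = 1
  <chi_5*chi_5, chi_3> = (1/8)[1*(4)*conj(1) + 1*(4)*conj(1) + 2*(0)*conj(-1) + 2*(0)*conj(1) + 2*(0)*conj(-1)]
      = (1/8)[(4) + (4) + (0) + (0) + (0)] = 8/8 = 1
  <chi_5*chi_5, chi_4> = (1/8)[1*(4)*conj(1) + 1*(4)*conj(1) + 2*(0)*conj(-1) + 2*(0)*conj(-1) + 2*(0)*conj(1)]
      = (1/8)[(4) + (4) + (0) + (0) + (0)] = 8/8 = 1
  <chi_5*chi_5, chi_5> = (1/8)[1*(4)*conj(2) + 1*(4)*conj(-2) + 2*(0)*conj(0) + 2*(0)*conj(0) + 2*(0)*conj(0)]
      = (1/8)[(8) + (-8) + (0) + (0) + (0)] = 0/8 = 0
Hence the multiplicities are chi_1: 1, chi_2: 1, chi_3: 1, chi_4: 1. Dimension check: dim(chi_5)*dim(chi_5) = 2*2 = 4 and sum (mult * dim) = 1*1 + 1*1 + 1*1 + 1*1 = 4.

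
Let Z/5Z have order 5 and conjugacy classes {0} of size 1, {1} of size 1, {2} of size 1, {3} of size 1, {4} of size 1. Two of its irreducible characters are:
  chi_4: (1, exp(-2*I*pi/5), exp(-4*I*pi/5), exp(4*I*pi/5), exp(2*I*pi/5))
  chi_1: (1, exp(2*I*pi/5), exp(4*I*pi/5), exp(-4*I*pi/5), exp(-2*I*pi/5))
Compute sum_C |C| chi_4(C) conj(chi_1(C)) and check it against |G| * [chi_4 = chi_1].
Sum = 0; so <chi_4, chi_1> = 0 (distinct irreducibles are orthogonal).

Justification: Compute term by term over conjugacy classes (|C| * chi_4(C) * conj(chi_1(C))):
  1*(1)*conj(1) + 1*(exp(-2*I*pi/5))*conj(exp(2*I*pi/5)) + 1*(exp(-4*I*pi/5))*conj(exp(4*I*pi/5)) + 1*(exp(4*I*pi/5))*conj(exp(-4*I*pi/5)) + 1*(exp(2*I*pi/5))*conj(exp(-2*I*pi/5))
  = (1) + (exp(-4*I*pi/5)) + (exp(2*I*pi/5)) + (exp(-2*I*pi/5)) + (exp(4*I*pi/5))
  = 0.
(Exp terms are combined using exp(i*s)*conj(exp(i*t)) = exp(i*(s-t)), and sums of them are collapsed using the identity that for every m > 1 the m distinct m-th roots of unity sum to 0, e.g. 1 + exp(2*I*pi/3) + exp(-2*I*pi/3) = 0.)
Dividing by |G| = 5 gives 0/5 = 0, matching the row-orthogonality relation <chi_4, chi_1> = [chi_4 = chi_1].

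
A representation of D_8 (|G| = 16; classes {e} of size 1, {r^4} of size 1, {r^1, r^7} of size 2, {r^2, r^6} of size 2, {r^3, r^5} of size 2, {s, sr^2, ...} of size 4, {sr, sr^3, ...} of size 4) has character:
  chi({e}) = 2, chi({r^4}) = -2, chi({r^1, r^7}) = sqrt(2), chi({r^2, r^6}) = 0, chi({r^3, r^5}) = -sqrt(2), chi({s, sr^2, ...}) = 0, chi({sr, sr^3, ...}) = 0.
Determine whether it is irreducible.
Irreducible: <chi, chi> = 1.

Reasoning: <chi, chi> = (1/|G|) sum_C |C| * |chi(C)|^2 = (1/16)[1*|2|^2 + 1*|-2|^2 + 2*|sqrt(2)|^2 + 2*|0|^2 + 2*|-sqrt(2)|^2 + 4*|0|^2 + 4*|0|^2]
  = (1/16)[(4) + (4) + (4) + (0) + (4) + (0) + (0)] = 16/16 = 1.
A character is irreducible iff <chi, chi> = 1, so this representation is irreducible.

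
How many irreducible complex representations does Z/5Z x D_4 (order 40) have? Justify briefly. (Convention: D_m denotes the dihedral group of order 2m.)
25

Justification: The number of irreducible complex representations of a finite group equals its number of conjugacy classes. For a direct product, #classes(G x H) = #classes(G) * #classes(H). Z/5Z has 5 classes (abelian), D_4 has 5 classes, so 5 * 5 = 25, so Z/5Z x D_4 (order 40) has exactly 25 irreducible complex representations.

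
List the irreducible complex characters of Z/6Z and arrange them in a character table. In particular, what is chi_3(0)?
Character table of Z/6Z (irreps indexed chi_0,...,chi_5 with chi_k(m) = zeta_6^(k*m), zeta_6 = exp(2*pi*i/6)):
  irrep \ class  {0} (size 1)  {1} (size 1)    {2} (size 1)    {3} (size 1)  {4} (size 1)    {5} (size 1)  
  chi_0          1             1               1               1             1               1             
  chi_1          1             exp(I*pi/3)     exp(2*I*pi/3)   -1            exp(-2*I*pi/3)  exp(-I*pi/3)  
  chi_2          1             exp(2*I*pi/3)   exp(-2*I*pi/3)  1             exp(2*I*pi/3)   exp(-2*I*pi/3)
  chi_3          1             -1              1               -1            1               -1            
  chi_4          1             exp(-2*I*pi/3)  exp(2*I*pi/3)   1             exp(-2*I*pi/3)  exp(2*I*pi/3) 
  chi_5          1             exp(-I*pi/3)    exp(-2*I*pi/3)  -1            exp(2*I*pi/3)   exp(I*pi/3)   

Spot check: chi_3(0) = zeta_6^(3*0) = zeta_6^0 = 1.

Working: Z/6Z is abelian, so all 6 irreducible complex representations are 1-dimensional. They are given by chi_k(m) = zeta_6^(k*m) for k = 0,...,5. Row orthogonality: sum_m chi_k(m) conj(chi_l(m)) = 6 * [k = l].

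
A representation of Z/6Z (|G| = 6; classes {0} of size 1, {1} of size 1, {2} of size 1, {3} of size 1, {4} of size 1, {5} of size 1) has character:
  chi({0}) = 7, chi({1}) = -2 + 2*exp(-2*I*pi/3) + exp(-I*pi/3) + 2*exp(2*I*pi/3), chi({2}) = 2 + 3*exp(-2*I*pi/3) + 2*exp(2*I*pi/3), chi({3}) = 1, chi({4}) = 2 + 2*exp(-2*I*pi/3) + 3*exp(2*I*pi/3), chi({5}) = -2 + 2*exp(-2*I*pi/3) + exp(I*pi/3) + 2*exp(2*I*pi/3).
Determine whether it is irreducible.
Not irreducible (reducible): <chi, chi> = 13 > 1.

Proof sketch: <chi, chi> = (1/|G|) sum_C |C| * |chi(C)|^2 = (1/6)[1*|7|^2 + 1*|-2 + 2*exp(-2*I*pi/3) + exp(-I*pi/3) + 2*exp(2*I*pi/3)|^2 + 1*|2 + 3*exp(-2*I*pi/3) + 2*exp(2*I*pi/3)|^2 + 1*|1|^2 + 1*|2 + 2*exp(-2*I*pi/3) + 3*exp(2*I*pi/3)|^2 + 1*|-2 + 2*exp(-2*I*pi/3) + exp(I*pi/3) + 2*exp(2*I*pi/3)|^2]
  = (1/6)[(49) + (13) + (1) + (1) + (1) + (13)] = 78/6 = 13.
(Exp terms are combined using exp(i*s)*conj(exp(i*t)) = exp(i*(s-t)), and sums of them are collapsed using the identity that for every m > 1 the m distinct m-th roots of unity sum to 0, e.g. 1 + exp(2*I*pi/3) + exp(-2*I*pi/3) = 0.)
A character is irreducible iff <chi, chi> = 1, so this representation is reducible.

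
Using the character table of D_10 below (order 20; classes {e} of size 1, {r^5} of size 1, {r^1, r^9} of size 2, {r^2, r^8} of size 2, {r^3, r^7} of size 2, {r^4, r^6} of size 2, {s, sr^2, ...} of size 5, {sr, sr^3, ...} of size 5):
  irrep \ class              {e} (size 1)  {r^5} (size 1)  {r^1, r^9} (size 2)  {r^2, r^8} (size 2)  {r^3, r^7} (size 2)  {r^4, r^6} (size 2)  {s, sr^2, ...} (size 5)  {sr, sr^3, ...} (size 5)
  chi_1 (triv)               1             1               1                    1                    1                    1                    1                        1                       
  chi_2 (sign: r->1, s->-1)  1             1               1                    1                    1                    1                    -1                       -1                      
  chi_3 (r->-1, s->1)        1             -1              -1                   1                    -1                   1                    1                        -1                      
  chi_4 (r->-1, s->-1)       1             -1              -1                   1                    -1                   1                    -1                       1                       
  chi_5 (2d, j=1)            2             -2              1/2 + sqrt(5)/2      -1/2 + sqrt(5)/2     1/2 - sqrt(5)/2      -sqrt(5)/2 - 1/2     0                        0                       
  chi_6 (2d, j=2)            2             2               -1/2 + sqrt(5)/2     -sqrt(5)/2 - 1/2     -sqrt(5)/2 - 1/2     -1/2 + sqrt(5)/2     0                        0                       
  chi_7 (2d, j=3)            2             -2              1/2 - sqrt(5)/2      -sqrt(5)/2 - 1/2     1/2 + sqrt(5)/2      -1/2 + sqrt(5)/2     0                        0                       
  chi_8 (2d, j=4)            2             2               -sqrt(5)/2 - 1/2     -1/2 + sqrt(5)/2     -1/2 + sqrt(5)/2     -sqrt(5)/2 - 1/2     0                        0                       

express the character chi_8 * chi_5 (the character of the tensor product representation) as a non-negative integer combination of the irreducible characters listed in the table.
chi_8 tensor chi_5 = chi_3 + chi_4 + chi_7 (all other irreducibles have multiplicity 0).

Argument: The character of a tensor product is the pointwise product (chi_8 * chi_5)(C) = chi_8(C) * chi_5(C):
  {e}: (2)*(2), {r^5}: (2)*(-2), {r^1, r^9}: (-sqrt(5)/2 - 1/2)*(1/2 + sqrt(5)/2), {r^2, r^8}: (-1/2 + sqrt(5)/2)*(-1/2 + sqrt(5)/2), {r^3, r^7}: (-1/2 + sqrt(5)/2)*(1/2 - sqrt(5)/2), {r^4, r^6}: (-sqrt(5)/2 - 1/2)*(-sqrt(5)/2 - 1/2), {s, sr^2, ...}: (0)*(0), {sr, sr^3, ...}: (0)*(0)
so (chi_8 * chi_5) takes values
  {e} -> 4, {r^5} -> -4, {r^1, r^9} -> -3/2 - sqrt(5)/2, {r^2, r^8} -> 3/2 - sqrt(5)/2, {r^3, r^7} -> -3/2 + sqrt(5)/2, {r^4, r^6} -> sqrt(5)/2 + 3/2, {s, sr^2, ...} -> 0, {sr, sr^3, ...} -> 0.
Now take the inner product of this character with each irreducible chi from the table, <chi_8*chi_5, chi> = (1/20) sum_C |C| (chi_8*chi_5)(C) conj(chi(C)):
  <chi_8*chi_5, chi_1> = (1/20)[1*(4)*conj(1) + 1*(-4)*conj(1) + 2*(-3/2 - sqrt(5)/2)*conj(1) + 2*(3/2 - sqrt(5)/2)*conj(1) + 2*(-3/2 + sqrt(5)/2)*conj(1) + 2*(sqrt(5)/2 + 3/2)*conj(1) + 5*(0)*conj(1) + 5*(0)*conj(1)]
      = (1/20)[(4) + (-4) + (-3 - sqrt(5)) + (3 - sqrt(5)) + (-3 + sqrt(5)) + (sqrt(5) + 3) + (0) + (0)] = 0/20 = 0
  <chi_8*chi_5, chi_2> = (1/20)[1*(4)*conj(1) + 1*(-4)*conj(1) + 2*(-3/2 - sqrt(5)/2)*conj(1) + 2*(3/2 - sqrt(5)/2)*conj(1) + 2*(-3/2 + sqrt(5)/2)*conj(1) + 2*(sqrt(5)/2 + 3/2)*conj(1) + 5*(0)*conj(-1) + 5*(0)*conj(-1)]
      = (1/20)[(4) + (-4) + (-3 - sqrt(5)) + (3 - sqrt(5)) + (-3 + sqrt(5)) + (sqrt(5) + 3) + (0) + (0)] = 0/20 = 0
  <chi_8*chi_5, chi_3> = (1/20)[1*(4)*conj(1) + 1*(-4)*conj(-1) + 2*(-3/2 - sqrt(5)/2)*conj(-1) + 2*(3/2 - sqrt(5)/2)*conj(1) + 2*(-3/2 + sqrt(5)/2)*conj(-1) + 2*(sqrt(5)/2 + 3/2)*conj(1) + 5*(0)*conj(1) + 5*(0)*conj(-1)]
      = (1/20)[(4) + (4) + (sqrt(5) + 3) + (3 - sqrt(5)) + (3 - sqrt(5)) + (sqrt(5) + 3) + (0) + (0)] = 20/20 = 1
  <chi_8*chi_5, chi_4> = (1/20)[1*(4)*conj(1) + 1*(-4)*conj(-1) + 2*(-3/2 - sqrt(5)/2)*conj(-1) + 2*(3/2 - sqrt(5)/2)*conj(1) + 2*(-3/2 + sqrt(5)/2)*conj(-1) + 2*(sqrt(5)/2 + 3/2)*conj(1) + 5*(0)*conj(-1) + 5*(0)*conj(1)]
      = (1/20)[(4) + (4) + (sqrt(5) + 3) + (3 - sqrt(5)) + (3 - sqrt(5)) + (sqrt(5) + 3) + (0) + (0)] = 20/20 = 1
  <chi_8*chi_5, chi_5> = (1/20)[1*(4)*conj(2) + 1*(-4)*conj(-2) + 2*(-3/2 - sqrt(5)/2)*conj(1/2 + sqrt(5)/2) + 2*(3/2 - sqrt(5)/2)*conj(-1/2 + sqrt(5)/2) + 2*(-3/2 + sqrt(5)/2)*conj(1/2 - sqrt(5)/2) + 2*(sqrt(5)/2 + 3/2)*conj(-sqrt(5)/2 - 1/2) + 5*(0)*conj(0) + 5*(0)*conj(0)]
      = (1/20)[(8) + (8) + (-2*sqrt(5) - 4) + (-4 + 2*sqrt(5)) + (-4 + 2*sqrt(5)) + (-2*sqrt(5) - 4) + (0) + (0)] = 0/20 = 0
  <chi_8*chi_5, chi_6> = (1/20)[1*(4)*conj(2) + 1*(-4)*conj(2) + 2*(-3/2 - sqrt(5)/2)*conj(-1/2 + sqrt(5)/2) + 2*(3/2 - sqrt(5)/2)*conj(-sqrt(5)/2 - 1/2) + 2*(-3/2 + sqrt(5)/2)*conj(-sqrt(5)/2 - 1/2) + 2*(sqrt(5)/2 + 3/2)*conj(-1/2 + sqrt(5)/2) + 5*(0)*conj(0) + 5*(0)*conj(0)]
      = (1/20)[(8) + (-8) + (-sqrt(5) - 1) + (1 - sqrt(5)) + (-1 + sqrt(5)) + (1 + sqrt(5)) + (0) + (0)] = 0/20 = 0
  <chi_8*chi_5, chi_7> = (1/20)[1*(4)*conj(2) + 1*(-4)*conj(-2) + 2*(-3/2 - sqrt(5)/2)*conj(1/2 - sqrt(5)/2) + 2*(3/2 - sqrt(5)/2)*conj(-sqrt(5)/2 - 1/2) + 2*(-3/2 + sqrt(5)/2)*conj(1/2 + sqrt(5)/2) + 2*(sqrt(5)/2 + 3/2)*conj(-1/2 + sqrt(5)/2) + 5*(0)*conj(0) + 5*(0)*conj(0)]
      = (1/20)[(8) + (8) + (1 + sqrt(5)) + (1 - sqrt(5)) + (1 - sqrt(5)) + (1 + sqrt(5)) + (0) + (0)] = 20/20 = 1
  <chi_8*chi_5, chi_8> = (1/20)[1*(4)*conj(2) + 1*(-4)*conj(2) + 2*(-3/2 - sqrt(5)/2)*conj(-sqrt(5)/2 - 1/2) + 2*(3/2 - sqrt(5)/2)*conj(-1/2 + sqrt(5)/2) + 2*(-3/2 + sqrt(5)/2)*conj(-1/2 + sqrt(5)/2) + 2*(sqrt(5)/2 + 3/2)*conj(-sqrt(5)/2 - 1/2) + 5*(0)*conj(0) + 5*(0)*conj(0)]
      = (1/20)[(8) + (-8) + (4 + 2*sqrt(5)) + (-4 + 2*sqrt(5)) + (4 - 2*sqrt(5)) + (-2*sqrt(5) - 4) + (0) + (0)] = 0/20 = 0
Hence the multiplicities are chi_3: 1, chi_4: 1, chi_7: 1. Dimension check: dim(chi_8)*dim(chi_5) = 2*2 = 4 and sum (mult * dim) = 1*1 + 1*1 + 1*2 = 4.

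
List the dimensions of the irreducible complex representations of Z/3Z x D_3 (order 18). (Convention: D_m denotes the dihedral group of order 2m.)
Dimensions: 1, 1, 1, 1, 1, 1, 2, 2, 2

Explanation: There are 9 irreducibles (= number of conjugacy classes). Their dimensions d_i satisfy sum d_i^2 = |G| = 18: 1 + 1 + 1 + 1 + 1 + 1 + 4 + 4 + 4 = 18. (For the product with Z/3Z: each of the 3 1-dim characters of Z/3Z tensors with each irrep of D_3, giving 3 copies of each D_3-dimension.)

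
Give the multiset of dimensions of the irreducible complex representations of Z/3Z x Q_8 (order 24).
Dimensions: 1, 1, 1, 1, 1, 1, 1, 1, 1, 1, 1, 1, 2, 2, 2

Details: There are 15 irreducibles (= number of conjugacy classes). Their dimensions d_i satisfy sum d_i^2 = |G| = 24: 1 + 1 + 1 + 1 + 1 + 1 + 1 + 1 + 1 + 1 + 1 + 1 + 4 + 4 + 4 = 24. (For the product with Z/3Z: each of the 3 1-dim characters of Z/3Z tensors with each irrep of Q_8, giving 3 copies of each Q_8-dimension.)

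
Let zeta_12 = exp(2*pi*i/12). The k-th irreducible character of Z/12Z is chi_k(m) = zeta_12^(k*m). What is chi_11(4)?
chi_11(4) = zeta_12^44 = exp(-2*I*pi/3)

Working: chi_11(4) = zeta_12^(11*4) = zeta_12^44. Since zeta_12^12 = 1, this equals zeta_12^8 = exp(2*pi*i*8/12) = exp(-2*I*pi/3).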